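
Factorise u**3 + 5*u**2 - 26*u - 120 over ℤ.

(u + 4)*(u + 6)*(u - 5)

By the rational root theorem, u = -6 is a root, so (u + 6) is a factor; dividing leaves u**2 - u - 20.
The remaining quadratic factors as (u + 4)(u - 5).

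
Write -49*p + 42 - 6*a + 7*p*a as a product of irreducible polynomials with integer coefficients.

(7*p - 6)*(a - 7)

Group as (7*p*a - 49*p) + (-6*a + 42) = 7*p*(a - 7) - 6*(a - 7).
Both groups share the factor (a - 7).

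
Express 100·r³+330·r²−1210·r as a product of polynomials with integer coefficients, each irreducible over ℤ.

10·r·(2·r+11)·(5·r−11)

Pull out the common factor 10·r, then factor the remaining trinomial.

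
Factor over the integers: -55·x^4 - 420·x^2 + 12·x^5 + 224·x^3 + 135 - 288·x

(3·x - 1)·(4·x + 3)·(x - 3)·(x^2 - 2·x + 15)

By the rational root theorem, x = -3/4 is a root, so (4·x + 3) is a factor; dividing leaves 3·x^4 - 16·x^3 + 68·x^2 - 156·x + 45.
Then x = 3 is a root, giving the factor (x - 3) and quotient 3·x^3 - 7·x^2 + 47·x - 15.
Then x = 1/3 is a root, giving the factor (3·x - 1) and quotient x^2 - 2·x + 15.
The quadratic x^2 - 2·x + 15 has discriminant -56 < 0 and is irreducible over ℤ.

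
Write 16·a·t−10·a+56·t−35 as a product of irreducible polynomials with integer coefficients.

Group as (16·a·t−10·a) + (56·t−35) = 2·a·(8·t−5) + 7·(8·t−5).
Both groups share the factor (8·t−5).

(2·a+7)·(8·t−5)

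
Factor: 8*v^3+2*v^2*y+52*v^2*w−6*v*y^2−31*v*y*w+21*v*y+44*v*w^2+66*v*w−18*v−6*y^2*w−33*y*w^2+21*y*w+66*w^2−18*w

Group: v*(8*v^2+2*v*y+44*v*w−6*y^2−33*y*w+21*y+66*w−18) + w*(8*v^2+2*v*y+44*v*w−6*y^2−33*y*w+21*y+66*w−18); both groups contain (8*v^2+2*v*y+44*v*w−6*y^2−33*y*w+21*y+66*w−18), so (v+w) is a factor with cofactor 8*v^2+2*v*y+44*v*w−6*y^2−33*y*w+21*y+66*w−18.
The cofactor groups again: 8*v^2+2*v*y+44*v*w−6*y^2−33*y*w+21*y+66*w−18 = 2*v*(4*v−3*y+6) + (2*y+11*w−3)*(4*v−3*y+6); both groups contain (4*v−3*y+6), giving (2*v+2*y+11*w−3)*(4*v−3*y+6).

(2*v+2*y+11*w−3)*(4*v−3*y+6)*(v+w)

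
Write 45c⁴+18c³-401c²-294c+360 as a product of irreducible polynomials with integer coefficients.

Among the possible rational roots, c = -12/5 is a root, giving the factor (5c+12) and quotient 9c³-18c²-37c+30.
Continuing, c = -5/3 is a root, giving the factor (3c+5) and quotient 3c²-11c+6.
The remaining quadratic factors as (c-3)(3c-2).

(3c+5)(3c-2)(5c+12)(c-3)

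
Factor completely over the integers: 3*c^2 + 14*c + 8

Need a pair with product 3·8 = 24 and sum 14: that's 2 and 12.
Split the middle term: 3*c^2 + 2*c + 12*c + 8 = c*(3*c + 2) + 4*(3*c + 2).

(3*c + 2)*(c + 4)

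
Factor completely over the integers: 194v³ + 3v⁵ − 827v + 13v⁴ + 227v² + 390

By the rational root theorem, v = 2/3 is a root, so (3v − 2) is a factor; dividing leaves v⁴ + 5v³ + 68v² + 121v − 195.
Continuing, v = −3 is a root, so (v + 3) divides it; the quotient is v³ + 2v² + 62v − 65.
Continuing, v = 1 is a root, so (v − 1) divides it; the quotient is v² + 3v + 65.
The quadratic v² + 3v + 65 has discriminant −251 < 0 and is irreducible over ℤ.

(3v − 2)(v + 3)(v − 1)(v² + 3v + 65)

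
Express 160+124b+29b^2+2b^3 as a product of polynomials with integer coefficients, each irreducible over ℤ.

By the rational root theorem, b = -5/2 is a root, so (2b+5) divides it; the quotient is b^2+12b+32.
The remaining quadratic factors as (b+8)(b+4).

(2b+5)(b+4)(b+8)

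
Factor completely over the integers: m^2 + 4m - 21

Two integers with product -21 and sum 4 are -3 and 7.

(m + 7)(m - 3)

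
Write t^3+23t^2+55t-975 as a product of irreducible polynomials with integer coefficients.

Testing divisors of the constant over divisors of the leading coefficient, t = -13 is a root, so (t+13) is a factor; dividing leaves t^2+10t-75.
The remaining quadratic factors as (t-5)(t+15).

(t+13)(t+15)(t-5)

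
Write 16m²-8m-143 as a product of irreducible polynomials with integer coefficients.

(4m+11)(4m-13)

Need a pair with product 16·(-143) = -2288 and sum -8: that's 44 and -52.
Split the middle term: 16m²+44m - 52m-143 = 4m(4m+11) - 13(4m+11).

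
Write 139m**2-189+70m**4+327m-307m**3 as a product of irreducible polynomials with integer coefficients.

Among the possible rational roots, m = 7/2 is a root, giving the factor (2m-7) and quotient 35m**3-31m**2-39m+27.
Then m = 9/7 is a root, so (7m-9) is a factor; dividing leaves 5m**2+2m-3.
The remaining quadratic factors as (5m-3)(m+1).

(2m-7)(5m-3)(7m-9)(m+1)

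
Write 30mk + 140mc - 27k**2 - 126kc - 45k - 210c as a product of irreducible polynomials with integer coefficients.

Group: 3k(10m - 9k - 15) + 14c(10m - 9k - 15); both groups contain (10m - 9k - 15).

(10m - 9k - 15)(3k + 14c)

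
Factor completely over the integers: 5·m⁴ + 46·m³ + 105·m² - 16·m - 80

(5·m - 4)·(m + 1)·(m + 4)·(m + 5)

Among the possible rational roots, m = -5 is a root, so (m + 5) divides it; the quotient is 5·m³ + 21·m² - 16.
Next, m = 4/5 is a root, so (5·m - 4) is a factor; dividing leaves m² + 5·m + 4.
The remaining quadratic factors as (m + 1)(m + 4).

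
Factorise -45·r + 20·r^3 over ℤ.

Factor out 5·r, leaving 4·r^2 - 9, which is a difference of two squares.

5·r·(2·r + 3)·(2·r - 3)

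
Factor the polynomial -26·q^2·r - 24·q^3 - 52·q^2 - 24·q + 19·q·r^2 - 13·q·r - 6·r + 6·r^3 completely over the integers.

Group: 4·q·(-6·q^2 - 5·q·r - 13·q + 6·r^2 - 6) + r·(-6·q^2 - 5·q·r - 13·q + 6·r^2 - 6); both groups contain (-6·q^2 - 5·q·r - 13·q + 6·r^2 - 6), so (4·q + r) is a factor with cofactor -6·q^2 - 5·q·r - 13·q + 6·r^2 - 6.
The cofactor groups again: -6·q^2 - 5·q·r - 13·q + 6·r^2 - 6 = -2·q·(3·q - 2·r + 2) + (-3·r - 3)·(3·q - 2·r + 2); both groups contain (3·q - 2·r + 2), giving -(2·q + 3·r + 3)·(3·q - 2·r + 2).

-(2·q + 3·r + 3)·(3·q - 2·r + 2)·(4·q + r)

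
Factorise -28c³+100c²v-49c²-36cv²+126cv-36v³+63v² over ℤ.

-(4c-4v+7)(7c+3v)(c-3v)

Group: 7c(-4c²+16cv-7c-12v²+21v) + 3v(-4c²+16cv-7c-12v²+21v); both groups contain (-4c²+16cv-7c-12v²+21v), so (7c+3v) is a factor with cofactor -4c²+16cv-7c-12v²+21v.
The cofactor groups again: -4c²+16cv-7c-12v²+21v = -4c(c-3v) + (4v-7)(c-3v); both groups contain (c-3v), giving -(4c-4v+7)(c-3v).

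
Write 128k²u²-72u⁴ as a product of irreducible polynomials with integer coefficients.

Factor out 8u², leaving 16k²-9u², which is a difference of two squares.

8u²(4k+3u)(4k-3u)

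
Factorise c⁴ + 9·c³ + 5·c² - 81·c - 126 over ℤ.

(c + 2)·(c + 3)·(c + 7)·(c - 3)

By the rational root theorem, c = 3 is a root, giving the factor (c - 3) and quotient c³ + 12·c² + 41·c + 42.
Continuing, c = -2 is a root, so (c + 2) divides it; the quotient is c² + 10·c + 21.
The remaining quadratic factors as (c + 3)(c + 7).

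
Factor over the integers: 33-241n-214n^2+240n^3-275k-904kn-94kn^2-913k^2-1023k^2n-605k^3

-(11k+15n+11)(11k+8n-1)(5k-2n+3)

Group: 11k(-55k^2-53kn-88k+30n^2-23n-33) + (8n-1)(-55k^2-53kn-88k+30n^2-23n-33); both groups contain (-55k^2-53kn-88k+30n^2-23n-33), so (11k+8n-1) is a factor with cofactor -55k^2-53kn-88k+30n^2-23n-33.
The cofactor groups again: -55k^2-53kn-88k+30n^2-23n-33 = -5k(11k+15n+11) + (2n-3)(11k+15n+11); both groups contain (11k+15n+11), giving -(5k-2n+3)(11k+15n+11).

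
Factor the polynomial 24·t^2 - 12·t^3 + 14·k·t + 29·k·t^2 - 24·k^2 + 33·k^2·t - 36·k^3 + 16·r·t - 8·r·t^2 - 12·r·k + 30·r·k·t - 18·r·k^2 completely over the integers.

-(3·k - 4·t)·(3·k - t + 2)·(2·r + 4·k + 3·t)

Group: 3·k·(-6·r·k + 8·r·t - 12·k^2 + 7·k·t + 12·t^2) + (-t + 2)·(-6·r·k + 8·r·t - 12·k^2 + 7·k·t + 12·t^2); both groups contain (-6·r·k + 8·r·t - 12·k^2 + 7·k·t + 12·t^2), so (3·k - t + 2) is a factor with cofactor -6·r·k + 8·r·t - 12·k^2 + 7·k·t + 12·t^2.
The cofactor groups again: -6·r·k + 8·r·t - 12·k^2 + 7·k·t + 12·t^2 = -2·r·(3·k - 4·t) + (-4·k - 3·t)·(3·k - 4·t); both groups contain (3·k - 4·t), giving -(2·r + 4·k + 3·t)·(3·k - 4·t).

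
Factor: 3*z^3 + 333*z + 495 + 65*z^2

Trying the rational-root candidates, z = -15 is a root, so (z + 15) is a factor; dividing leaves 3*z^2 + 20*z + 33.
The remaining quadratic factors as (3*z + 11)(z + 3).

(3*z + 11)*(z + 15)*(z + 3)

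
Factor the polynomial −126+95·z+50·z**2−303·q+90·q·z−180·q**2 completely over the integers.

Group: −12·q·(15·q+5·z+14) + (10·z−9)·(15·q+5·z+14); both groups contain (15·q+5·z+14).

−(12·q−10·z+9)·(15·q+5·z+14)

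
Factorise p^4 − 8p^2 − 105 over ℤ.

(p^2 + 7)(p^2 − 15)

Substitute u = p^2 to get a quadratic in u, then factor.
p^2 + 7 is irreducible over ℤ (always positive, so no real roots).
p^2 − 15 is irreducible over ℤ (15 is not a perfect square).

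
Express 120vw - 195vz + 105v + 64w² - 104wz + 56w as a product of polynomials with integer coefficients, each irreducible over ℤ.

Group: 15v(8w - 13z + 7) + 8w(8w - 13z + 7); both groups contain (8w - 13z + 7).

(15v + 8w)(8w - 13z + 7)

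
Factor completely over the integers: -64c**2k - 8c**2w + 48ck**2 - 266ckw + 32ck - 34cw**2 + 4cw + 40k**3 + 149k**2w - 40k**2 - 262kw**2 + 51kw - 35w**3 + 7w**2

Group: 8k(-8c**2 + 6ck - 34cw + 4c + 5k**2 + 18kw - 5k - 35w**2 + 7w) + w(-8c**2 + 6ck - 34cw + 4c + 5k**2 + 18kw - 5k - 35w**2 + 7w); both groups contain (-8c**2 + 6ck - 34cw + 4c + 5k**2 + 18kw - 5k - 35w**2 + 7w), so (8k + w) is a factor with cofactor -8c**2 + 6ck - 34cw + 4c + 5k**2 + 18kw - 5k - 35w**2 + 7w.
The cofactor groups again: -8c**2 + 6ck - 34cw + 4c + 5k**2 + 18kw - 5k - 35w**2 + 7w = -2c(4c - 5k + 7w) + (-k - 5w + 1)(4c - 5k + 7w); both groups contain (4c - 5k + 7w), giving -(2c + k + 5w - 1)(4c - 5k + 7w).

-(2c + k + 5w - 1)(4c - 5k + 7w)(8k + w)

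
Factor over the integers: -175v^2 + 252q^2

Pull out the common factor 7; 36q^2 - 25v^2 is a difference of squares.

7(6q + 5v)(6q - 5v)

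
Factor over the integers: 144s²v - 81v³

9v(4s + 3v)(4s - 3v)

Factor out 9v, leaving 16s² - 9v², which is a difference of two squares.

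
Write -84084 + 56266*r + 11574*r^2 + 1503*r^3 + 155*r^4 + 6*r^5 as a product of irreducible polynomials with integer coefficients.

Among the possible rational roots, r = 7/6 is a root, so (6*r - 7) is a factor; dividing leaves r^4 + 27*r^3 + 282*r^2 + 2258*r + 12012.
Then r = -14 is a root, so (r + 14) divides it; the quotient is r^3 + 13*r^2 + 100*r + 858.
Then r = -11 is a root, so (r + 11) divides it; the quotient is r^2 + 2*r + 78.
The quadratic r^2 + 2*r + 78 has discriminant -308 < 0 and is irreducible over ℤ.

(6*r - 7)*(r + 11)*(r + 14)*(r^2 + 2*r + 78)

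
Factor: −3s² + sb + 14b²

−(3s − 7b)(s + 2b)

Group: −3s(s + 2b) + 7b(s + 2b); both groups contain (s + 2b).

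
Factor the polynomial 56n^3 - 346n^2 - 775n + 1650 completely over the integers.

Trying the rational-root candidates, n = -11/4 is a root, giving the factor (4n + 11) and quotient 14n^2 - 125n + 150.
The remaining quadratic factors as (2n - 15)(7n - 10).

(2n - 15)(4n + 11)(7n - 10)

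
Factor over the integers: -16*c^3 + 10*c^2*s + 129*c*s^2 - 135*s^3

Group: 8*c*(-2*c^2 - c*s + 15*s^2) - 9*s*(-2*c^2 - c*s + 15*s^2); both groups contain (-2*c^2 - c*s + 15*s^2), so (8*c - 9*s) is a factor with cofactor -2*c^2 - c*s + 15*s^2.
The cofactor groups again: -2*c^2 - c*s + 15*s^2 = -c*(2*c - 5*s) - 3*s*(2*c - 5*s); both groups contain (2*c - 5*s), giving -(c + 3*s)*(2*c - 5*s).

-(2*c - 5*s)*(8*c - 9*s)*(c + 3*s)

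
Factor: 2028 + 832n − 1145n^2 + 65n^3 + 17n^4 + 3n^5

By the rational root theorem, n = 13/3 is a root, so (3n − 13) divides it; the quotient is n^4 + 10n^3 + 65n^2 − 100n − 156.
Next, n = −1 is a root, giving the factor (n + 1) and quotient n^3 + 9n^2 + 56n − 156.
Next, n = 2 is a root, so (n − 2) is a factor; dividing leaves n^2 + 11n + 78.
The quadratic n^2 + 11n + 78 has discriminant −191 < 0 and is irreducible over ℤ.

(3n − 13)(n + 1)(n − 2)(n^2 + 11n + 78)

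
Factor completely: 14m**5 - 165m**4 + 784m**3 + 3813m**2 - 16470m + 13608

Among the possible rational roots, m = 2 is a root, so (m - 2) divides it; the quotient is 14m**4 - 137m**3 + 510m**2 + 4833m - 6804.
Next, m = 9/7 is a root, so (7m - 9) is a factor; dividing leaves 2m**3 - 17m**2 + 51m + 756.
Continuing, m = -9/2 is a root, so (2m + 9) divides it; the quotient is m**2 - 13m + 84.
The quadratic m**2 - 13m + 84 has discriminant -167 < 0 and is irreducible over ℤ.

(2m + 9)(7m - 9)(m - 2)(m**2 - 13m + 84)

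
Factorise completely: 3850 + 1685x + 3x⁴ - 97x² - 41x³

Among the possible rational roots, x = 11 is a root, giving the factor (x - 11) and quotient 3x³ - 8x² - 185x - 350.
Then x = -7/3 is a root, so (3x + 7) divides it; the quotient is x² - 5x - 50.
The remaining quadratic factors as (x - 10)(x + 5).

(3x + 7)(x + 5)(x - 10)(x - 11)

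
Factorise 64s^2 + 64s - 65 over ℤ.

(8s + 13)(8s - 5)

Need a pair with product 64·(-65) = -4160 and sum 64: that's 104 and -40.
Split the middle term: 64s^2 + 104s - 40s - 65 = 8s(8s + 13) - 5(8s + 13).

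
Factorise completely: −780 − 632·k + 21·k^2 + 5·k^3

(5·k + 6)·(k + 13)·(k − 10)

Testing divisors of the constant over divisors of the leading coefficient, k = −13 is a root, giving the factor (k + 13) and quotient 5·k^2 − 44·k − 60.
The remaining quadratic factors as (k − 10)(5·k + 6).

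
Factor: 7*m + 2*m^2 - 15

Need a pair with product 2·(-15) = -30 and sum 7: that's 10 and -3.
Split the middle term: 2*m^2 + 10*m - 3*m - 15 = 2*m*(m + 5) - 3*(m + 5).

(2*m - 3)*(m + 5)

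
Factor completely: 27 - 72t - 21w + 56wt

(7w - 9)(8t - 3)

Group as (56wt - 21w) + (-72t + 27) = 7w(8t - 3) - 9(8t - 3).
Both groups share the factor (8t - 3).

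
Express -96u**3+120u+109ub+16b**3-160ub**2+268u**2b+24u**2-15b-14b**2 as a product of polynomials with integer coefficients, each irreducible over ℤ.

Group: 3u(-32u**2+68ub+40u-8b**2-5b) + (-2b+3)(-32u**2+68ub+40u-8b**2-5b); both groups contain (-32u**2+68ub+40u-8b**2-5b), so (3u-2b+3) is a factor with cofactor -32u**2+68ub+40u-8b**2-5b.
The cofactor groups again: -32u**2+68ub+40u-8b**2-5b = -8u(4u-8b-5) + b(4u-8b-5); both groups contain (4u-8b-5), giving -(8u-b)(4u-8b-5).

-(3u-2b+3)(4u-8b-5)(8u-b)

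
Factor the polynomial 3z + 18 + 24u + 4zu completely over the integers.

Group as (4zu + 3z) + (24u + 18) = z(4u + 3) + 6(4u + 3).
Both groups share the factor (4u + 3).

(4u + 3)(z + 6)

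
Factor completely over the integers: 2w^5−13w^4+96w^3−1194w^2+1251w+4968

Trying the rational-root candidates, w = 3 is a root, so (w−3) is a factor; dividing leaves 2w^4−7w^3+75w^2−969w−1656.
Then w = −3/2 is a root, so (2w+3) divides it; the quotient is w^3−5w^2+45w−552.
Then w = 8 is a root, giving the factor (w−8) and quotient w^2+3w+69.
The quadratic w^2+3w+69 has discriminant −267 < 0 and is irreducible over ℤ.

(2w+3)(w−3)(w−8)(w^2+3w+69)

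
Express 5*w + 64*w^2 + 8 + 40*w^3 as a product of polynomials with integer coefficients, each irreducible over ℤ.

(5*w + 8)*(8*w^2 + 1)

Group as (40*w^3 + 5*w) + (64*w^2 + 8) = 5*w*(8*w^2 + 1) + 8*(8*w^2 + 1).
Both groups share the factor (8*w^2 + 1).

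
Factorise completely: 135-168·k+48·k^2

3·(4·k-5)·(4·k-9)

Pull out the common factor 3, then factor the remaining trinomial.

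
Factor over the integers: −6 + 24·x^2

6·(2·x + 1)·(2·x − 1)

Pull out the common factor 6; 4·x^2 − 1 is a difference of squares.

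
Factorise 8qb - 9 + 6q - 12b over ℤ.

Group as (8qb + 6q) + (-12b - 9) = 2q(4b + 3) - 3(4b + 3).
Both groups share the factor (4b + 3).

(2q - 3)(4b + 3)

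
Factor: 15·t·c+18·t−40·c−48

(3·t−8)·(5·c+6)

Group as (15·t·c+18·t) + (−40·c−48) = 3·t·(5·c+6) − 8·(5·c+6).
Both groups share the factor (5·c+6).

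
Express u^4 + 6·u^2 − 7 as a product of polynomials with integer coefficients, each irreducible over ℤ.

(u + 1)·(u − 1)·(u^2 + 7)

Substitute w = u^2 to get a quadratic in w, then factor.
u^2 − 1 is a difference of squares.
u^2 + 7 is irreducible over ℤ (always positive, so no real roots).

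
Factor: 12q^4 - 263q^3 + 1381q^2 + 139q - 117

(3q + 1)(4q - 1)(q - 13)(q - 9)

Among the possible rational roots, q = 9 is a root, giving the factor (q - 9) and quotient 12q^3 - 155q^2 - 14q + 13.
Next, q = 13 is a root, so (q - 13) is a factor; dividing leaves 12q^2 + q - 1.
The remaining quadratic factors as (3q + 1)(4q - 1).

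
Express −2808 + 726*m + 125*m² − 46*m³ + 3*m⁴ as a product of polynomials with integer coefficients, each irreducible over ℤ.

Trying the rational-root candidates, m = 6 is a root, so (m − 6) divides it; the quotient is 3*m³ − 28*m² − 43*m + 468.
Then m = −4 is a root, so (m + 4) divides it; the quotient is 3*m² − 40*m + 117.
The remaining quadratic factors as (m − 9)(3*m − 13).

(3*m − 13)*(m + 4)*(m − 6)*(m − 9)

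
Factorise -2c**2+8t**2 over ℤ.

Factor out 2, leaving 4t**2-c**2, which is a difference of two squares.

2(2t-c)(2t+c)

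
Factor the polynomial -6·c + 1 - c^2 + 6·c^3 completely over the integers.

(6·c - 1)·(c + 1)·(c - 1)

Group as (6·c^3 - 6·c) + (-c^2 + 1) = 6·c·(c^2 - 1) - (c^2 - 1).
Both groups share the factor (c^2 - 1).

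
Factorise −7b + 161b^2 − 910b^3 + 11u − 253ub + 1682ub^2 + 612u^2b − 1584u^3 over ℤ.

Group: 11u(−144u^2 − 36ub + 130b^2 − 23b + 1) − 7b(−144u^2 − 36ub + 130b^2 − 23b + 1); both groups contain (−144u^2 − 36ub + 130b^2 − 23b + 1), so (11u − 7b) is a factor with cofactor −144u^2 − 36ub + 130b^2 − 23b + 1.
The cofactor groups again: −144u^2 − 36ub + 130b^2 − 23b + 1 = −12u(12u − 10b + 1) + (−13b + 1)(12u − 10b + 1); both groups contain (12u − 10b + 1), giving −(12u + 13b − 1)(12u − 10b + 1).

−(12u − 10b + 1)(11u − 7b)(12u + 13b − 1)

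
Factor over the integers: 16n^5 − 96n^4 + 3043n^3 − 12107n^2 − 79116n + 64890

(4n + 15)(4n − 3)(n − 7)(n^2 − 2n + 206)

Testing divisors of the constant over divisors of the leading coefficient, n = −15/4 is a root, giving the factor (4n + 15) and quotient 4n^4 − 39n^3 + 907n^2 − 6428n + 4326.
Next, n = 7 is a root, so (n − 7) divides it; the quotient is 4n^3 − 11n^2 + 830n − 618.
Continuing, n = 3/4 is a root, giving the factor (4n − 3) and quotient n^2 − 2n + 206.
The quadratic n^2 − 2n + 206 has discriminant −820 < 0 and is irreducible over ℤ.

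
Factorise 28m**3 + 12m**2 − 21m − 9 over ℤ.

Group as (28m**3 − 21m) + (12m**2 − 9) = 7m(4m**2 − 3) + 3(4m**2 − 3).
Both groups share the factor (4m**2 − 3).

(7m + 3)(4m**2 − 3)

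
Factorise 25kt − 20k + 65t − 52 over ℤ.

Group as (25kt − 20k) + (65t − 52) = 5k(5t − 4) + 13(5t − 4).
Both groups share the factor (5t − 4).

(5k + 13)(5t − 4)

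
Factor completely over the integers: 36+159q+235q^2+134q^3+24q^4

Testing divisors of the constant over divisors of the leading coefficient, q = -4/3 is a root, giving the factor (3q+4) and quotient 8q^3+34q^2+33q+9.
Next, q = -1/2 is a root, so (2q+1) is a factor; dividing leaves 4q^2+15q+9.
The remaining quadratic factors as (q+3)(4q+3).

(2q+1)(3q+4)(4q+3)(q+3)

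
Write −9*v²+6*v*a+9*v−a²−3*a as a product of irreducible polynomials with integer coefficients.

−(3*v−a)*(3*v−a−3)

Group: −3*v*(3*v−a−3) + a*(3*v−a−3); both groups contain (3*v−a−3).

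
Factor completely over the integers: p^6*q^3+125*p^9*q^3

p^6*q^3*(5*p+1)*(25*p^2−5*p+1)

Factor out p^6*q^3 first: what remains is 125*p^3+1.
Recognize a sum of cubes with the parts 5*p and 1.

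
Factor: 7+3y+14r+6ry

Group as (6ry+14r) + (3y+7) = 2r(3y+7) + (3y+7).
Both groups share the factor (3y+7).

(2r+1)(3y+7)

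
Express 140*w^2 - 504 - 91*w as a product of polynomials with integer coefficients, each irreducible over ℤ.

Pull out the common factor 7, then factor the remaining trinomial.

7*(4*w - 9)*(5*w + 8)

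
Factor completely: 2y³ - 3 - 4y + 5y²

By the rational root theorem, y = 1 is a root, so (y - 1) is a factor; dividing leaves 2y² + 7y + 3.
The remaining quadratic factors as (2y + 1)(y + 3).

(2y + 1)(y + 3)(y - 1)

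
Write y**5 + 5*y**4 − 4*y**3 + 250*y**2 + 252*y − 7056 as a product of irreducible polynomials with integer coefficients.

Trying the rational-root candidates, y = −6 is a root, giving the factor (y + 6) and quotient y**4 − y**3 + 2*y**2 + 238*y − 1176.
Next, y = 4 is a root, so (y − 4) is a factor; dividing leaves y**3 + 3*y**2 + 14*y + 294.
Then y = −7 is a root, so (y + 7) is a factor; dividing leaves y**2 − 4*y + 42.
The quadratic y**2 − 4*y + 42 has discriminant −152 < 0 and is irreducible over ℤ.

(y + 6)*(y + 7)*(y − 4)*(y**2 − 4*y + 42)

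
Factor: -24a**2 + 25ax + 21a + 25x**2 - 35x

-(3a - 5x)(8a + 5x - 7)

Group: -8a(3a - 5x) + (-5x + 7)(3a - 5x); both groups contain (3a - 5x).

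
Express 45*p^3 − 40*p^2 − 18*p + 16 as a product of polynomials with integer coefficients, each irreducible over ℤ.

(9*p − 8)*(5*p^2 − 2)

Group as (45*p^3 − 18*p) + (−40*p^2 + 16) = 9*p*(5*p^2 − 2) − 8*(5*p^2 − 2).
Both groups share the factor (5*p^2 − 2).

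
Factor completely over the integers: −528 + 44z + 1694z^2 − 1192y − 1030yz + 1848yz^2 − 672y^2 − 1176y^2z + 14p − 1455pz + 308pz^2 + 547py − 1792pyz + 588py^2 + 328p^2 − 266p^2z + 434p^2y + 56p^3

(2p + 12y + 11)(4p + 7y − 11z + 6)(7p − 14z − 8)

Group: 4p(14p^2 + 84py − 28pz + 61p − 168yz − 96y − 154z − 88) + (7y − 11z + 6)(14p^2 + 84py − 28pz + 61p − 168yz − 96y − 154z − 88); both groups contain (14p^2 + 84py − 28pz + 61p − 168yz − 96y − 154z − 88), so (4p + 7y − 11z + 6) is a factor with cofactor 14p^2 + 84py − 28pz + 61p − 168yz − 96y − 154z − 88.
The cofactor groups again: 14p^2 + 84py − 28pz + 61p − 168yz − 96y − 154z − 88 = 7p(2p + 12y + 11) + (−14z − 8)(2p + 12y + 11); both groups contain (2p + 12y + 11), giving (7p − 14z − 8)(2p + 12y + 11).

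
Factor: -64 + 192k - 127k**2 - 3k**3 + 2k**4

Testing divisors of the constant over divisors of the leading coefficient, k = 1 is a root, giving the factor (k - 1) and quotient 2k**3 - k**2 - 128k + 64.
Next, k = 1/2 is a root, so (2k - 1) is a factor; dividing leaves k**2 - 64.
The remaining quadratic factors as (k + 8)(k - 8).

(2k - 1)(k + 8)(k - 1)(k - 8)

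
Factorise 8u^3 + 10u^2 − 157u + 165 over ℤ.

Trying the rational-root candidates, u = 3 is a root, giving the factor (u − 3) and quotient 8u^2 + 34u − 55.
The remaining quadratic factors as (2u + 11)(4u − 5).

(2u + 11)(4u − 5)(u − 3)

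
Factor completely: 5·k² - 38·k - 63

Need a pair with product 5·(-63) = -315 and sum -38: that's 7 and -45.
Split the middle term: 5·k² + 7·k - 45·k - 63 = k·(5·k + 7) - 9·(5·k + 7).

(5·k + 7)·(k - 9)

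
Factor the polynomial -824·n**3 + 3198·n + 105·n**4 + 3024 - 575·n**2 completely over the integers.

Trying the rational-root candidates, n = -6/5 is a root, so (5·n + 6) divides it; the quotient is 21·n**3 - 190·n**2 + 113·n + 504.
Continuing, n = -9/7 is a root, so (7·n + 9) is a factor; dividing leaves 3·n**2 - 31·n + 56.
The remaining quadratic factors as (n - 8)(3·n - 7).

(3·n - 7)·(5·n + 6)·(7·n + 9)·(n - 8)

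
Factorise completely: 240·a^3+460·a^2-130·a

Pull out the common factor 10·a, then factor the remaining trinomial.

10·a·(4·a-1)·(6·a+13)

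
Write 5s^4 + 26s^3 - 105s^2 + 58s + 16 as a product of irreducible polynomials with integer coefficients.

Testing divisors of the constant over divisors of the leading coefficient, s = -8 is a root, giving the factor (s + 8) and quotient 5s^3 - 14s^2 + 7s + 2.
Next, s = -1/5 is a root, so (5s + 1) is a factor; dividing leaves s^2 - 3s + 2.
The remaining quadratic factors as (s - 1)(s - 2).

(5s + 1)(s + 8)(s - 1)(s - 2)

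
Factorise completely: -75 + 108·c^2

Every term has a factor of 3. Then 36·c^2 - 25 = (6·c)² − (5)².

3·(6·c + 5)·(6·c - 5)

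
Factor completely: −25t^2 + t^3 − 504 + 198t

(t − 12)(t − 6)(t − 7)

Trying the rational-root candidates, t = 6 is a root, so (t − 6) divides it; the quotient is t^2 − 19t + 84.
The remaining quadratic factors as (t − 7)(t − 12).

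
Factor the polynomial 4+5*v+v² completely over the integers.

(v+1)*(v+4)

Two integers with product 4 and sum 5 are 4 and 1.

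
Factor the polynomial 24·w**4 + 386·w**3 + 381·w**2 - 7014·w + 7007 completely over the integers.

Among the possible rational roots, w = -7 is a root, so (w + 7) is a factor; dividing leaves 24·w**3 + 218·w**2 - 1145·w + 1001.
Continuing, w = 7/6 is a root, so (6·w - 7) divides it; the quotient is 4·w**2 + 41·w - 143.
The remaining quadratic factors as (4·w - 11)(w + 13).

(4·w - 11)·(6·w - 7)·(w + 13)·(w + 7)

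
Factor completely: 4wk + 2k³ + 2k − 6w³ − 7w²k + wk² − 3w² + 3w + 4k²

Group: 3w(−2w² − wk − w + k² + 2k + 1) + 2k(−2w² − wk − w + k² + 2k + 1); both groups contain (−2w² − wk − w + k² + 2k + 1), so (3w + 2k) is a factor with cofactor −2w² − wk − w + k² + 2k + 1.
The cofactor groups again: −2w² − wk − w + k² + 2k + 1 = −w(2w − k − 1) + (−k − 1)(2w − k − 1); both groups contain (2w − k − 1), giving −(w + k + 1)(2w − k − 1).

−(2w − k − 1)(3w + 2k)(w + k + 1)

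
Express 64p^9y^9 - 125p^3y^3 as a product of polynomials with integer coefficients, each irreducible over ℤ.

Factor out p^3y^3 first: what remains is 64p^6y^6 - 125.
Recognize a difference of cubes with the parts 4p^2y^2 and 5.

p^3y^3(4p^2y^2 - 5)(16p^4y^4 + 20p^2y^2 + 25)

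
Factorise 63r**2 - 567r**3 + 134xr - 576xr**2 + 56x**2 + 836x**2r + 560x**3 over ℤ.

(10x - 9r + 1)(4x + 7r)(14x + 9r)

Group: 4x(140x**2 - 36xr + 14x - 81r**2 + 9r) + 7r(140x**2 - 36xr + 14x - 81r**2 + 9r); both groups contain (140x**2 - 36xr + 14x - 81r**2 + 9r), so (4x + 7r) is a factor with cofactor 140x**2 - 36xr + 14x - 81r**2 + 9r.
The cofactor groups again: 140x**2 - 36xr + 14x - 81r**2 + 9r = 10x(14x + 9r) + (-9r + 1)(14x + 9r); both groups contain (14x + 9r), giving (10x - 9r + 1)(14x + 9r).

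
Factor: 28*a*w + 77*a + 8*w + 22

(4*w + 11)*(7*a + 2)

Group as (28*a*w + 77*a) + (8*w + 22) = 7*a*(4*w + 11) + 2*(4*w + 11).
Both groups share the factor (4*w + 11).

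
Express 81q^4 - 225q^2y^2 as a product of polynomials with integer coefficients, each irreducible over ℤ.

Factor out 9q^2, leaving 9q^2 - 25y^2, which is a difference of two squares.

9q^2(3q + 5y)(3q - 5y)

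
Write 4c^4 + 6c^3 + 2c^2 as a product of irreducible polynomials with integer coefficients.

Pull out the common factor 2c^2, then factor the remaining trinomial.

2c^2(2c + 1)(c + 1)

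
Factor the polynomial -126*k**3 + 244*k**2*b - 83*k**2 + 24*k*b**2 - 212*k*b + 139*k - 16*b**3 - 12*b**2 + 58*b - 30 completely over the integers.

-(9*k - 2*b - 5)*(2*k - 4*b + 3)*(7*k + 2*b - 2)

Group: 7*k*(-18*k**2 + 40*k*b - 17*k - 8*b**2 - 14*b + 15) + (2*b - 2)*(-18*k**2 + 40*k*b - 17*k - 8*b**2 - 14*b + 15); both groups contain (-18*k**2 + 40*k*b - 17*k - 8*b**2 - 14*b + 15), so (7*k + 2*b - 2) is a factor with cofactor -18*k**2 + 40*k*b - 17*k - 8*b**2 - 14*b + 15.
The cofactor groups again: -18*k**2 + 40*k*b - 17*k - 8*b**2 - 14*b + 15 = -9*k*(2*k - 4*b + 3) + (2*b + 5)*(2*k - 4*b + 3); both groups contain (2*k - 4*b + 3), giving -(9*k - 2*b - 5)*(2*k - 4*b + 3).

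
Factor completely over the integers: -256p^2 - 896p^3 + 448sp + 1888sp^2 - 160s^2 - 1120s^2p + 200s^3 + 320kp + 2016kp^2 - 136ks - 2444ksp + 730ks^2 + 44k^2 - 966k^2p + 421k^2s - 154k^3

Group: 14k(-11k^2 + 34ks - 80kp + 40s^2 - 112sp + 64p^2) + (5s - 14p - 4)(-11k^2 + 34ks - 80kp + 40s^2 - 112sp + 64p^2); both groups contain (-11k^2 + 34ks - 80kp + 40s^2 - 112sp + 64p^2), so (14k + 5s - 14p - 4) is a factor with cofactor -11k^2 + 34ks - 80kp + 40s^2 - 112sp + 64p^2.
The cofactor groups again: -11k^2 + 34ks - 80kp + 40s^2 - 112sp + 64p^2 = -11k(k - 4s + 8p) + (-10s + 8p)(k - 4s + 8p); both groups contain (k - 4s + 8p), giving -(11k + 10s - 8p)(k - 4s + 8p).

-(11k + 10s - 8p)(14k + 5s - 14p - 4)(k - 4s + 8p)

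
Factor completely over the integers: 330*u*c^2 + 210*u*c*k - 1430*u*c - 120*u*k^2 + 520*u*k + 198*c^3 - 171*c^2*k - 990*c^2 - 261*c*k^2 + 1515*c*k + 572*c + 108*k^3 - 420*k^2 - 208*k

Group: 10*u*(33*c^2 + 21*c*k - 143*c - 12*k^2 + 52*k) + (6*c - 9*k - 4)*(33*c^2 + 21*c*k - 143*c - 12*k^2 + 52*k); both groups contain (33*c^2 + 21*c*k - 143*c - 12*k^2 + 52*k), so (10*u + 6*c - 9*k - 4) is a factor with cofactor 33*c^2 + 21*c*k - 143*c - 12*k^2 + 52*k.
The cofactor groups again: 33*c^2 + 21*c*k - 143*c - 12*k^2 + 52*k = 11*c*(3*c + 3*k - 13) - 4*k*(3*c + 3*k - 13); both groups contain (3*c + 3*k - 13), giving (11*c - 4*k)*(3*c + 3*k - 13).

(11*c - 4*k)*(3*c + 3*k - 13)*(10*u + 6*c - 9*k - 4)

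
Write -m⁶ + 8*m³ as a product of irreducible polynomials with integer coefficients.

-m³*(m - 2)*(m² + 2*m + 4)

Factor out m³ first: what remains is -m³ + 8.
Recognize a difference of cubes with the parts 2 and m.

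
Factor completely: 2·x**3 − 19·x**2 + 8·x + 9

Testing divisors of the constant over divisors of the leading coefficient, x = 1 is a root, so (x − 1) divides it; the quotient is 2·x**2 − 17·x − 9.
The remaining quadratic factors as (2·x + 1)(x − 9).

(2·x + 1)·(x − 1)·(x − 9)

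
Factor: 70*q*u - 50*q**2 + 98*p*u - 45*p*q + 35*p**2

Group: 5*p*(7*p + 5*q) + (-10*q + 14*u)*(7*p + 5*q); both groups contain (7*p + 5*q).

(5*p - 10*q + 14*u)*(7*p + 5*q)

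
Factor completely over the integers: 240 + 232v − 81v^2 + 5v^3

(5v + 4)(v − 12)(v − 5)

Trying the rational-root candidates, v = 12 is a root, giving the factor (v − 12) and quotient 5v^2 − 21v − 20.
The remaining quadratic factors as (v − 5)(5v + 4).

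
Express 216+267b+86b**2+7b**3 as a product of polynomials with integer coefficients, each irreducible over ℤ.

(7b+9)(b+3)(b+8)

Trying the rational-root candidates, b = −9/7 is a root, giving the factor (7b+9) and quotient b**2+11b+24.
The remaining quadratic factors as (b+3)(b+8).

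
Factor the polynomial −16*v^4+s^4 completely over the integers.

Write as (s^2)² − (4*v^2)², then factor s^2−4*v^2 once more.

(s+2*v)*(s−2*v)*(s^2+4*v^2)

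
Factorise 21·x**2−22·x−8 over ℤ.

(3·x−4)·(7·x+2)

Need a pair with product 21·(−8) = −168 and sum −22: that's 6 and −28.
Split the middle term: 21·x**2+6·x − 28·x−8 = 3·x·(7·x+2) − 4·(7·x+2).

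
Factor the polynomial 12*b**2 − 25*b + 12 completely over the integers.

Need a pair with product 12·12 = 144 and sum −25: that's −9 and −16.
Split the middle term: 12*b**2 − 9*b − 16*b + 12 = 3*b*(4*b − 3) − 4*(4*b − 3).

(3*b − 4)*(4*b − 3)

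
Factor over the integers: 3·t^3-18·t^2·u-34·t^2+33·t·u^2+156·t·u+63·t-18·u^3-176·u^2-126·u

(3·t-9·u-7)·(t-2·u)·(t-u-9)

Group: 3·t·(t^2-3·t·u-9·t+2·u^2+18·u) + (-9·u-7)·(t^2-3·t·u-9·t+2·u^2+18·u); both groups contain (t^2-3·t·u-9·t+2·u^2+18·u), so (3·t-9·u-7) is a factor with cofactor t^2-3·t·u-9·t+2·u^2+18·u.
The cofactor groups again: t^2-3·t·u-9·t+2·u^2+18·u = t·(t-2·u) + (-u-9)·(t-2·u); both groups contain (t-2·u), giving (t-u-9)·(t-2·u).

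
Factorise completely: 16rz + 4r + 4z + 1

Group as (16rz + 4r) + (4z + 1) = 4r(4z + 1) + (4z + 1).
Both groups share the factor (4z + 1).

(4r + 1)(4z + 1)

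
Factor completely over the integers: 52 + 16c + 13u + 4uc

(4c + 13)(u + 4)

Group as (4uc + 13u) + (16c + 52) = u(4c + 13) + 4(4c + 13).
Both groups share the factor (4c + 13).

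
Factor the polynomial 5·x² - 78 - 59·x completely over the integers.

(5·x + 6)·(x - 13)

Need a pair with product 5·(-78) = -390 and sum -59: that's -65 and 6.
Split the middle term: 5·x² - 65·x + 6·x - 78 = 5·x·(x - 13) + 6·(x - 13).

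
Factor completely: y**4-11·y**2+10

(y+1)·(y-1)·(y**2-10)

Substitute u = y**2 to get a quadratic in u, then factor.
y**2-10 is irreducible over ℤ (10 is not a perfect square).
y**2-1 is a difference of squares.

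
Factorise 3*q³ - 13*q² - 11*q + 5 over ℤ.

(3*q - 1)*(q + 1)*(q - 5)

Among the possible rational roots, q = 5 is a root, giving the factor (q - 5) and quotient 3*q² + 2*q - 1.
The remaining quadratic factors as (3*q - 1)(q + 1).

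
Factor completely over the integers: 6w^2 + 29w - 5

(6w - 1)(w + 5)

Need a pair with product 6·(-5) = -30 and sum 29: that's 30 and -1.
Split the middle term: 6w^2 + 30w - w - 5 = 6w(w + 5) - (w + 5).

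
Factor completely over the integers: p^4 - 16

Write as (p^2)² − (4)², then factor p^2 - 4 once more.

(p + 2)(p - 2)(p^2 + 4)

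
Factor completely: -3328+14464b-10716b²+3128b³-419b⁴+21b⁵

(3b-8)(7b-2)(b-8)(b²-9b+26)

Testing divisors of the constant over divisors of the leading coefficient, b = 8/3 is a root, giving the factor (3b-8) and quotient 7b⁴-121b³+720b²-1652b+416.
Continuing, b = 2/7 is a root, giving the factor (7b-2) and quotient b³-17b²+98b-208.
Next, b = 8 is a root, giving the factor (b-8) and quotient b²-9b+26.
The quadratic b²-9b+26 has discriminant -23 < 0 and is irreducible over ℤ.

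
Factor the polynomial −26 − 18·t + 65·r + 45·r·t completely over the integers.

Group as (45·r·t + 65·r) + (−18·t − 26) = 5·r·(9·t + 13) − 2·(9·t + 13).
Both groups share the factor (9·t + 13).

(5·r − 2)·(9·t + 13)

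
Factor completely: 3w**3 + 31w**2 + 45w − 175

(3w − 5)(w + 5)(w + 7)

By the rational root theorem, w = −7 is a root, so (w + 7) is a factor; dividing leaves 3w**2 + 10w − 25.
The remaining quadratic factors as (3w − 5)(w + 5).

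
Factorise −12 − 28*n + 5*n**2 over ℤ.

Need a pair with product 5·(−12) = −60 and sum −28: that's 2 and −30.
Split the middle term: 5*n**2 + 2*n − 30*n − 12 = n*(5*n + 2) − 6*(5*n + 2).

(5*n + 2)*(n − 6)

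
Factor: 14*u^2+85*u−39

(2*u+13)*(7*u−3)

Need a pair with product 14·(−39) = −546 and sum 85: that's 91 and −6.
Split the middle term: 14*u^2+91*u − 6*u−39 = 7*u*(2*u+13) − 3*(2*u+13).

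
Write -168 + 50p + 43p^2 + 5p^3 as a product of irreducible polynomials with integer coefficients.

Testing divisors of the constant over divisors of the leading coefficient, p = -6 is a root, so (p + 6) is a factor; dividing leaves 5p^2 + 13p - 28.
The remaining quadratic factors as (p + 4)(5p - 7).

(5p - 7)(p + 4)(p + 6)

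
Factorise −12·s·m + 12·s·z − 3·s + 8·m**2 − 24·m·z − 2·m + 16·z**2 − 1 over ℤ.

Group: −3·s·(4·m − 4·z + 1) + (2·m − 4·z − 1)·(4·m − 4·z + 1); both groups contain (4·m − 4·z + 1).

−(3·s − 2·m + 4·z + 1)·(4·m − 4·z + 1)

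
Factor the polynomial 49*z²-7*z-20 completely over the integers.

Need a pair with product 49·(-20) = -980 and sum -7: that's 28 and -35.
Split the middle term: 49*z²+28*z - 35*z-20 = 7*z*(7*z+4) - 5*(7*z+4).

(7*z+4)*(7*z-5)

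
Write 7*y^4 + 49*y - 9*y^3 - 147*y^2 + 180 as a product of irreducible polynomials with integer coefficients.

Testing divisors of the constant over divisors of the leading coefficient, y = 9/7 is a root, giving the factor (7*y - 9) and quotient y^3 - 21*y - 20.
Next, y = -4 is a root, giving the factor (y + 4) and quotient y^2 - 4*y - 5.
The remaining quadratic factors as (y - 5)(y + 1).

(7*y - 9)*(y + 1)*(y + 4)*(y - 5)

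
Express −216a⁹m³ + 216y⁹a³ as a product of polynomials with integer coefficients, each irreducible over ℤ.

216a³(y³ − a²m)(y⁶ + y³a²m + a⁴m²)

Every term has a factor of 216a³; factoring it out leaves y⁹ − a⁶m³.
Recognize a difference of cubes with the parts y³ and a²m.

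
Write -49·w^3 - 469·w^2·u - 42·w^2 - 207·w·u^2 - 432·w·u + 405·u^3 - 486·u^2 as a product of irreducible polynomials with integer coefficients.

Group: w·(-49·w^2 - 28·w·u - 42·w + 45·u^2 - 54·u) + 9·u·(-49·w^2 - 28·w·u - 42·w + 45·u^2 - 54·u); both groups contain (-49·w^2 - 28·w·u - 42·w + 45·u^2 - 54·u), so (w + 9·u) is a factor with cofactor -49·w^2 - 28·w·u - 42·w + 45·u^2 - 54·u.
The cofactor groups again: -49·w^2 - 28·w·u - 42·w + 45·u^2 - 54·u = -7·w·(7·w + 9·u) + (5·u - 6)·(7·w + 9·u); both groups contain (7·w + 9·u), giving -(7·w - 5·u + 6)·(7·w + 9·u).

-(7·w - 5·u + 6)·(7·w + 9·u)·(w + 9·u)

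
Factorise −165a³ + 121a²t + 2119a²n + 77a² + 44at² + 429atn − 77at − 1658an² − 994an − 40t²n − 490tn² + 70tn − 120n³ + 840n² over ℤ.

−(11a − 10n)(15a + 4t + n − 7)(a − t − 12n)

Group: 15a(−11a² + 11at + 142an − 10tn − 120n²) + (4t + n − 7)(−11a² + 11at + 142an − 10tn − 120n²); both groups contain (−11a² + 11at + 142an − 10tn − 120n²), so (15a + 4t + n − 7) is a factor with cofactor −11a² + 11at + 142an − 10tn − 120n².
The cofactor groups again: −11a² + 11at + 142an − 10tn − 120n² = −a(11a − 10n) + (t + 12n)(11a − 10n); both groups contain (11a − 10n), giving −(a − t − 12n)(11a − 10n).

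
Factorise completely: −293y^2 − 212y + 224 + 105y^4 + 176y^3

By the rational root theorem, y = −8/7 is a root, giving the factor (7y + 8) and quotient 15y^3 + 8y^2 − 51y + 28.
Continuing, y = 1 is a root, giving the factor (y − 1) and quotient 15y^2 + 23y − 28.
The remaining quadratic factors as (5y − 4)(3y + 7).

(3y + 7)(5y − 4)(7y + 8)(y − 1)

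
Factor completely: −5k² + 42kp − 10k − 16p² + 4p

−(5k − 2p)(k − 8p + 2)

Group: −5k(k − 8p + 2) + 2p(k − 8p + 2); both groups contain (k − 8p + 2).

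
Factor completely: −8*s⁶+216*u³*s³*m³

8*s³*(3*u*m−s)*(9*u²*m²+3*u*s*m+s²)

Factor out 8*s³ first: what remains is 27*u³*m³−s³.
Recognize a difference of cubes with the parts 3*u*m and s.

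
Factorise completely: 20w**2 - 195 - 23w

Need a pair with product 20·(-195) = -3900 and sum -23: that's 52 and -75.
Split the middle term: 20w**2 + 52w - 75w - 195 = 4w(5w + 13) - 15(5w + 13).

(4w - 15)(5w + 13)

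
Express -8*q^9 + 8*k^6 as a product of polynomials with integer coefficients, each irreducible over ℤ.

Every term has a factor of 8; factoring it out leaves -q^9 + k^6.
Recognize a difference of cubes with the parts k^2 and q^3.

-8*(q^3 - k^2)*(q^6 + q^3*k^2 + k^4)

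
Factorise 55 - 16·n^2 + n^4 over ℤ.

Substitute u = n^2 to get a quadratic in u, then factor.
n^2 - 5 is irreducible over ℤ (5 is not a perfect square).
n^2 - 11 is irreducible over ℤ (11 is not a perfect square).

(n^2 - 11)·(n^2 - 5)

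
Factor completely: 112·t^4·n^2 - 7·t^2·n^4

7·n^2·t^2·(4·t - n)·(4·t + n)

Factor out 7·t^2·n^2, leaving 16·t^2 - n^2, which is a difference of two squares.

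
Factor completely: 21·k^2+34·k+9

Need a pair with product 21·9 = 189 and sum 34: that's 7 and 27.
Split the middle term: 21·k^2+7·k + 27·k+9 = 7·k·(3·k+1) + 9·(3·k+1).

(3·k+1)·(7·k+9)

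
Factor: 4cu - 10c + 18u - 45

Group as (4cu - 10c) + (18u - 45) = 2c(2u - 5) + 9(2u - 5).
Both groups share the factor (2u - 5).

(2c + 9)(2u - 5)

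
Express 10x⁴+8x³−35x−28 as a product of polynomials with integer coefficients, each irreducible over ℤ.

(5x+4)(2x³−7)

Group as (10x⁴−35x) + (8x³−28) = 5x(2x³−7) + 4(2x³−7).
Both groups share the factor (2x³−7).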